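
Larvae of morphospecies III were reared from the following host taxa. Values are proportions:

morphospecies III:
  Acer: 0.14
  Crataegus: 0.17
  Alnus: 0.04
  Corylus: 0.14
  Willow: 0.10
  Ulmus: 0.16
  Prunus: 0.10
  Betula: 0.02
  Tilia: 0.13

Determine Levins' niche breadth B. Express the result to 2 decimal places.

7.54

Σpᵢ² = 0.14² + 0.17² + 0.04² + 0.14² + 0.10² + 0.16² + 0.10² + 0.02² + 0.13² = 0.0196 + 0.0289 + 0.0016 + 0.0196 + 0.0100 + 0.0256 + 0.0100 + 0.0004 + 0.0169 = 0.1326
B = 1 / 0.1326 = 7.5415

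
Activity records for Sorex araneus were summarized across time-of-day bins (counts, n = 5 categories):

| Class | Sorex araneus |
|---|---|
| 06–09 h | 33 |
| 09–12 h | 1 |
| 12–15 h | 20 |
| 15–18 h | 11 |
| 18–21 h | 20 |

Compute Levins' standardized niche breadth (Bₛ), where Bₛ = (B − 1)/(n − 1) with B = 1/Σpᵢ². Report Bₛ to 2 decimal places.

Proportions for Sorex araneus (n=85): 33/85=0.3882, 1/85=0.0118, 20/85=0.2353, 11/85=0.1294, 20/85=0.2353
Σpᵢ² = 0.3882² + 0.0118² + 0.2353² + 0.1294² + 0.2353² = 0.150699 + 0.000139 + 0.055366 + 0.016744 + 0.055366 = 0.278314
B = 1 / 0.278314 = 3.5931
Bₛ = (B − 1)/(n − 1) = (3.5931 − 1)/(5 − 1) = 2.5931/4 = 0.6483

0.65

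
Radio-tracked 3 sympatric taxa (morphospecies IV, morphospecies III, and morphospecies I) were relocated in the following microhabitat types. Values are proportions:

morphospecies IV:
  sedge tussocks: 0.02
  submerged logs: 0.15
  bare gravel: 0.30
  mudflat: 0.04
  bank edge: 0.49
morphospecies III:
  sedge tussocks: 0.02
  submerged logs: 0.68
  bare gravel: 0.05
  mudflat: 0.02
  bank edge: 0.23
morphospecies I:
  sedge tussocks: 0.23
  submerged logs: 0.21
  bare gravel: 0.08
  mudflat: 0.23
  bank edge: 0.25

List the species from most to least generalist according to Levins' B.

morphospecies I > morphospecies IV > morphospecies III

Σp_IVᵢ² = 0.02² + 0.15² + 0.30² + 0.04² + 0.49² = 0.0004 + 0.0225 + 0.0900 + 0.0016 + 0.2401 = 0.3546
B_IV = 1 / 0.3546 = 2.8201
Σp_IIIᵢ² = 0.02² + 0.68² + 0.05² + 0.02² + 0.23² = 0.0004 + 0.4624 + 0.0025 + 0.0004 + 0.0529 = 0.5186
B_III = 1 / 0.5186 = 1.9283
Σp_Iᵢ² = 0.23² + 0.21² + 0.08² + 0.23² + 0.25² = 0.0529 + 0.0441 + 0.0064 + 0.0529 + 0.0625 = 0.2188
B_I = 1 / 0.2188 = 4.5704
Ranking by B (broadest → narrowest): morphospecies I (4.57) > morphospecies IV (2.82) > morphospecies III (1.93)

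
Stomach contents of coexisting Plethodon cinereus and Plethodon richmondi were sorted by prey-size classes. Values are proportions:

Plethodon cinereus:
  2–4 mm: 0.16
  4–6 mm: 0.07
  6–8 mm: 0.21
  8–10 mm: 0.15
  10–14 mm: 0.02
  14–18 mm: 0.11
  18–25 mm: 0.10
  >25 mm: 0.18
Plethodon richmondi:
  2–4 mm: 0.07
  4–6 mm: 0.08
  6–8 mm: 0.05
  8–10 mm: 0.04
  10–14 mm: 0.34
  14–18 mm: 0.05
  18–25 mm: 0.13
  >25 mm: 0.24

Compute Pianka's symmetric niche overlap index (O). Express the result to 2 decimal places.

0.57

Σ p₁ᵢp₂ᵢ = 0.0112 + 0.0056 + 0.0105 + 0.0060 + 0.0068 + 0.0055 + 0.0130 + 0.0432 = 0.1018
Σp_1ᵢ² = 0.16² + 0.07² + 0.21² + 0.15² + 0.02² + 0.11² + 0.10² + 0.18² = 0.0256 + 0.0049 + 0.0441 + 0.0225 + 0.0004 + 0.0121 + 0.0100 + 0.0324 = 0.1520
Σp_2ᵢ² = 0.07² + 0.08² + 0.05² + 0.04² + 0.34² + 0.05² + 0.13² + 0.24² = 0.0049 + 0.0064 + 0.0025 + 0.0016 + 0.1156 + 0.0025 + 0.0169 + 0.0576 = 0.2080
O = 0.1018 / √(0.1520 × 0.2080) = 0.1018 / 0.17781 = 0.5725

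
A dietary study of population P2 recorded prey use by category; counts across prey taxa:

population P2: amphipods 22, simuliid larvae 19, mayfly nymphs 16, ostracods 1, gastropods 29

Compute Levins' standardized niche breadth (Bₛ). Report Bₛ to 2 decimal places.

Proportions for population P2 (n=87): 22/87=0.2529, 19/87=0.2184, 16/87=0.1839, 1/87=0.0115, 29/87=0.3333
Σpᵢ² = 0.2529² + 0.2184² + 0.1839² + 0.0115² + 0.3333² = 0.063958 + 0.047699 + 0.033819 + 0.000132 + 0.111089 = 0.256697
B = 1 / 0.256697 = 3.8956
Bₛ = (B − 1)/(n − 1) = (3.8956 − 1)/(5 − 1) = 2.8956/4 = 0.7239

0.72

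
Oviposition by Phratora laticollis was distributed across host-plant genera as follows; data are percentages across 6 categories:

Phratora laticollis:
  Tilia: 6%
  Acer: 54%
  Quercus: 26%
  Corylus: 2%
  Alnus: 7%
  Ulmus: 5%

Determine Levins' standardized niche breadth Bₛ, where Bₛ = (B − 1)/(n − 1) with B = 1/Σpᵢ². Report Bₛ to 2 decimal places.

0.34

Convert percentages to proportions (divide by 100).
Σpᵢ² = 0.06² + 0.54² + 0.26² + 0.02² + 0.07² + 0.05² = 0.0036 + 0.2916 + 0.0676 + 0.0004 + 0.0049 + 0.0025 = 0.3706
B = 1 / 0.3706 = 2.6983
Bₛ = (B − 1)/(n − 1) = (2.6983 − 1)/(6 − 1) = 1.6983/5 = 0.3397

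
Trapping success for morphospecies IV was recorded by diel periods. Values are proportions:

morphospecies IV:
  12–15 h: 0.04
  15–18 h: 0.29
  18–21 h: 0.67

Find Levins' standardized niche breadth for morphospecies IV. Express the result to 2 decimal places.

0.44

Σpᵢ² = 0.04² + 0.29² + 0.67² = 0.0016 + 0.0841 + 0.4489 = 0.5346
B = 1 / 0.5346 = 1.8706
Bₛ = (B − 1)/(n − 1) = (1.8706 − 1)/(3 − 1) = 0.8706/2 = 0.4353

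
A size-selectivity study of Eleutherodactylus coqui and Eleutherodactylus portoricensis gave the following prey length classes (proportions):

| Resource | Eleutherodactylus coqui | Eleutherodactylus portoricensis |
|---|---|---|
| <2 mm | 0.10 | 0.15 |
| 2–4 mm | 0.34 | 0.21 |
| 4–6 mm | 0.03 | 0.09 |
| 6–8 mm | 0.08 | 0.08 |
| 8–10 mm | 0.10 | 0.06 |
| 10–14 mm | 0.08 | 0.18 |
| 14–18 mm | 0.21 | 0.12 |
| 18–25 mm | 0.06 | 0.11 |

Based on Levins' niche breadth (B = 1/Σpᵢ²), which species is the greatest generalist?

Eleutherodactylus portoricensis

Σp_coquᵢ² = 0.10² + 0.34² + 0.03² + 0.08² + 0.10² + 0.08² + 0.21² + 0.06² = 0.0100 + 0.1156 + 0.0009 + 0.0064 + 0.0100 + 0.0064 + 0.0441 + 0.0036 = 0.1970
B_coqu = 1 / 0.1970 = 5.0761
Σp_portᵢ² = 0.15² + 0.21² + 0.09² + 0.08² + 0.06² + 0.18² + 0.12² + 0.11² = 0.0225 + 0.0441 + 0.0081 + 0.0064 + 0.0036 + 0.0324 + 0.0144 + 0.0121 = 0.1436
B_port = 1 / 0.1436 = 6.9638
Highest B → broadest niche (most generalist): Eleutherodactylus portoricensis (B = 6.96).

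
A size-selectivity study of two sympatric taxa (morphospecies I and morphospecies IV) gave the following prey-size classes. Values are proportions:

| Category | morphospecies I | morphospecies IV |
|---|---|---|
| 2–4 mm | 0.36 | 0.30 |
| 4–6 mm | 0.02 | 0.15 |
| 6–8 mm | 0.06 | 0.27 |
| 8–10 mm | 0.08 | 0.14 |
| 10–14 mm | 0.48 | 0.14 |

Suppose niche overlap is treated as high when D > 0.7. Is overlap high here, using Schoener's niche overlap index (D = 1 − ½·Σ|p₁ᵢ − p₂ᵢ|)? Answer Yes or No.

Σ|p₁ᵢ − p₂ᵢ| = 0.06 + 0.13 + 0.21 + 0.06 + 0.34 = 0.80
D = 1 − ½ × 0.80 = 1 − 0.400 = 0.6000
D = 0.6000 < 0.7 → No.

No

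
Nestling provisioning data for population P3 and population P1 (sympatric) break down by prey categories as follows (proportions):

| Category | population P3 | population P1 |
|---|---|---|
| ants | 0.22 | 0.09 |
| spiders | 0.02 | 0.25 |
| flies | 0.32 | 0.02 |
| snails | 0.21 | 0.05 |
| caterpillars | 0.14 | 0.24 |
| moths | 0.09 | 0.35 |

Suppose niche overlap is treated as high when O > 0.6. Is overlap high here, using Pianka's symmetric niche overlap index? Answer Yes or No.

No

Σ p₁ᵢp₂ᵢ = 0.0198 + 0.0050 + 0.0064 + 0.0105 + 0.0336 + 0.0315 = 0.1068
Σp_1ᵢ² = 0.22² + 0.02² + 0.32² + 0.21² + 0.14² + 0.09² = 0.0484 + 0.0004 + 0.1024 + 0.0441 + 0.0196 + 0.0081 = 0.2230
Σp_2ᵢ² = 0.09² + 0.25² + 0.02² + 0.05² + 0.24² + 0.35² = 0.0081 + 0.0625 + 0.0004 + 0.0025 + 0.0576 + 0.1225 = 0.2536
O = 0.1068 / √(0.2230 × 0.2536) = 0.1068 / 0.23781 = 0.4491
O = 0.4491 < 0.6 → No.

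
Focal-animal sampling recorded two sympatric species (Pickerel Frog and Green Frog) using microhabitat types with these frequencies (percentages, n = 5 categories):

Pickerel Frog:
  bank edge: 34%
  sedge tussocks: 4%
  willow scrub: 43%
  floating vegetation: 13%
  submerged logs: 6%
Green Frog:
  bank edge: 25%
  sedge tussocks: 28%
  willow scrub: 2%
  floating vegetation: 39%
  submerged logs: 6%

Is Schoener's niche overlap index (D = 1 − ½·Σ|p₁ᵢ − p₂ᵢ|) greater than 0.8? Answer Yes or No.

Convert percentages to proportions (divide by 100).
Σ|p₁ᵢ − p₂ᵢ| = 0.09 + 0.24 + 0.41 + 0.26 + 0.00 = 1.00
D = 1 − ½ × 1.00 = 1 − 0.500 = 0.5000
D = 0.5000 < 0.8 → No.

No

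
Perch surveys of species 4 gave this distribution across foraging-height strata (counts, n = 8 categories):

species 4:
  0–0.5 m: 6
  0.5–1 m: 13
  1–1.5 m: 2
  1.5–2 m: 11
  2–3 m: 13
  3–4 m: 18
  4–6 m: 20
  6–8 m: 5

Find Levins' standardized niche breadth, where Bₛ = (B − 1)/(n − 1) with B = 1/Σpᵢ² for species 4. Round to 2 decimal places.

Proportions for species 4 (n=88): 6/88=0.0682, 13/88=0.1477, 2/88=0.0227, 11/88=0.1250, 13/88=0.1477, 18/88=0.2045, 20/88=0.2273, 5/88=0.0568
Σpᵢ² = 0.0682² + 0.1477² + 0.0227² + 0.1250² + 0.1477² + 0.2045² + 0.2273² + 0.0568² = 0.004651 + 0.021815 + 0.000515 + 0.015625 + 0.021815 + 0.041820 + 0.051665 + 0.003226 = 0.161132
B = 1 / 0.161132 = 6.2061
Bₛ = (B − 1)/(n − 1) = (6.2061 − 1)/(8 − 1) = 5.2061/7 = 0.7437

0.74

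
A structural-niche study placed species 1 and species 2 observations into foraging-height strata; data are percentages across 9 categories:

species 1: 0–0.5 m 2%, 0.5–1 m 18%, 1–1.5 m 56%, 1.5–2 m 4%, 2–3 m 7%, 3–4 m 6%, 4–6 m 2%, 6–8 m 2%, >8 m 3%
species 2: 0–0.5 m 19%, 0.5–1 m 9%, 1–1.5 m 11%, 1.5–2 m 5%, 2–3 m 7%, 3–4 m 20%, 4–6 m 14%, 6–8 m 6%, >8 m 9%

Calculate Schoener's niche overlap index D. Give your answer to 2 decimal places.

0.46

Convert percentages to proportions (divide by 100).
Σ|p₁ᵢ − p₂ᵢ| = 0.17 + 0.09 + 0.45 + 0.01 + 0.00 + 0.14 + 0.12 + 0.04 + 0.06 = 1.08
D = 1 − ½ × 1.08 = 1 − 0.540 = 0.4600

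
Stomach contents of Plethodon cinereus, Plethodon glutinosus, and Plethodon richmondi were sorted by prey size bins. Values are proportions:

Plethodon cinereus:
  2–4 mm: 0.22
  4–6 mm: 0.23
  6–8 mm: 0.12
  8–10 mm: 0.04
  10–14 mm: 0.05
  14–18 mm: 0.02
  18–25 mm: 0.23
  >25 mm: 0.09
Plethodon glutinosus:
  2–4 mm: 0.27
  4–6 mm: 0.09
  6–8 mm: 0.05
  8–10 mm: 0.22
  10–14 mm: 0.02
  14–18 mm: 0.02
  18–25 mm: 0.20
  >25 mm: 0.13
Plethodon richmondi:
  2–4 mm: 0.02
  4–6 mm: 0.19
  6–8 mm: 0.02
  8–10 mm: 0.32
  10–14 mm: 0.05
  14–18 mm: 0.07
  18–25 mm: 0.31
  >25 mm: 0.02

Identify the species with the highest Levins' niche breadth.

Σp_cineᵢ² = 0.22² + 0.23² + 0.12² + 0.04² + 0.05² + 0.02² + 0.23² + 0.09² = 0.0484 + 0.0529 + 0.0144 + 0.0016 + 0.0025 + 0.0004 + 0.0529 + 0.0081 = 0.1812
B_cine = 1 / 0.1812 = 5.5188
Σp_glutᵢ² = 0.27² + 0.09² + 0.05² + 0.22² + 0.02² + 0.02² + 0.20² + 0.13² = 0.0729 + 0.0081 + 0.0025 + 0.0484 + 0.0004 + 0.0004 + 0.0400 + 0.0169 = 0.1896
B_glut = 1 / 0.1896 = 5.2743
Σp_richᵢ² = 0.02² + 0.19² + 0.02² + 0.32² + 0.05² + 0.07² + 0.31² + 0.02² = 0.0004 + 0.0361 + 0.0004 + 0.1024 + 0.0025 + 0.0049 + 0.0961 + 0.0004 = 0.2432
B_rich = 1 / 0.2432 = 4.1118
Highest B → broadest niche (most generalist): Plethodon cinereus (B = 5.52).

Plethodon cinereus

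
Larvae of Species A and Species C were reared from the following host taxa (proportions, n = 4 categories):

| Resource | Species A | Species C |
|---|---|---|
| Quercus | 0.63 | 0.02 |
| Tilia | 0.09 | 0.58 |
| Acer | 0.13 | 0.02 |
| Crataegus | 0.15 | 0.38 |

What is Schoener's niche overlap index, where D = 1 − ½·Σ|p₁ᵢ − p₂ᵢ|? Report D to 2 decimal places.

Σ|p₁ᵢ − p₂ᵢ| = 0.61 + 0.49 + 0.11 + 0.23 = 1.44
D = 1 − ½ × 1.44 = 1 − 0.720 = 0.2800

0.28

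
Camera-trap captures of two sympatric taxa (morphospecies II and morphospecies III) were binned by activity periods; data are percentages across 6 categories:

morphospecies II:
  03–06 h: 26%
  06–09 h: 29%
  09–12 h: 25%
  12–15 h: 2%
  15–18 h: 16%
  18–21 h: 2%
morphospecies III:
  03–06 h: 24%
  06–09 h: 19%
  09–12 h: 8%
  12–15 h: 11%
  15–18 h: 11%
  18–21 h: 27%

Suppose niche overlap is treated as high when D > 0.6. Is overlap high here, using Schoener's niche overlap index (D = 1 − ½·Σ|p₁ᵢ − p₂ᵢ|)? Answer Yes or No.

Yes

Convert percentages to proportions (divide by 100).
Σ|p₁ᵢ − p₂ᵢ| = 0.02 + 0.10 + 0.17 + 0.09 + 0.05 + 0.25 = 0.68
D = 1 − ½ × 0.68 = 1 − 0.340 = 0.6600
D = 0.6600 > 0.6 → Yes.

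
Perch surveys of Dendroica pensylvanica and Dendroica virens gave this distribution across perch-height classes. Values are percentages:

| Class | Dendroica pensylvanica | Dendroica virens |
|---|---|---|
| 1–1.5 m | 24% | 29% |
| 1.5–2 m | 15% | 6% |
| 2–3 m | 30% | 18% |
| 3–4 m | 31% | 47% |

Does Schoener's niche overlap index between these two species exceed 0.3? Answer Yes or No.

Convert percentages to proportions (divide by 100).
Σ|p₁ᵢ − p₂ᵢ| = 0.05 + 0.09 + 0.12 + 0.16 = 0.42
D = 1 − ½ × 0.42 = 1 − 0.210 = 0.7900
D = 0.7900 > 0.3 → Yes.

Yes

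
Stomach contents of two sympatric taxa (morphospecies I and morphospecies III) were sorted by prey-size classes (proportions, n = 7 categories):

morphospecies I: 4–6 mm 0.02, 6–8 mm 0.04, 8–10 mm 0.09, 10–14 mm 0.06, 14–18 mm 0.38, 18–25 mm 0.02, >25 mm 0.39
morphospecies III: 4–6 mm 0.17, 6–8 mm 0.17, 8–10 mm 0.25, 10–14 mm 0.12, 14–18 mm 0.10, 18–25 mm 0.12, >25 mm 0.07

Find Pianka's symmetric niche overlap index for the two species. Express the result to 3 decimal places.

0.477

Σ p₁ᵢp₂ᵢ = 0.0034 + 0.0068 + 0.0225 + 0.0072 + 0.0380 + 0.0024 + 0.0273 = 0.1076
Σp_1ᵢ² = 0.02² + 0.04² + 0.09² + 0.06² + 0.38² + 0.02² + 0.39² = 0.0004 + 0.0016 + 0.0081 + 0.0036 + 0.1444 + 0.0004 + 0.1521 = 0.3106
Σp_2ᵢ² = 0.17² + 0.17² + 0.25² + 0.12² + 0.10² + 0.12² + 0.07² = 0.0289 + 0.0289 + 0.0625 + 0.0144 + 0.0100 + 0.0144 + 0.0049 = 0.1640
O = 0.1076 / √(0.3106 × 0.1640) = 0.1076 / 0.225695 = 0.47675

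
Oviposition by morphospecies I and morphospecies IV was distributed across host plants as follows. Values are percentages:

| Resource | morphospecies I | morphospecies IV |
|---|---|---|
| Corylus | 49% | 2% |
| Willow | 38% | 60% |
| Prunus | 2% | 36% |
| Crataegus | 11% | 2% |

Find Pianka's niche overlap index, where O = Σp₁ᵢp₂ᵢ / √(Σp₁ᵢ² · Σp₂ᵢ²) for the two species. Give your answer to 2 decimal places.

Convert percentages to proportions (divide by 100).
Σ p₁ᵢp₂ᵢ = 0.0098 + 0.2280 + 0.0072 + 0.0022 = 0.2472
Σp_1ᵢ² = 0.49² + 0.38² + 0.02² + 0.11² = 0.2401 + 0.1444 + 0.0004 + 0.0121 = 0.3970
Σp_2ᵢ² = 0.02² + 0.60² + 0.36² + 0.02² = 0.0004 + 0.3600 + 0.1296 + 0.0004 = 0.4904
O = 0.2472 / √(0.3970 × 0.4904) = 0.2472 / 0.44124 = 0.5602

0.56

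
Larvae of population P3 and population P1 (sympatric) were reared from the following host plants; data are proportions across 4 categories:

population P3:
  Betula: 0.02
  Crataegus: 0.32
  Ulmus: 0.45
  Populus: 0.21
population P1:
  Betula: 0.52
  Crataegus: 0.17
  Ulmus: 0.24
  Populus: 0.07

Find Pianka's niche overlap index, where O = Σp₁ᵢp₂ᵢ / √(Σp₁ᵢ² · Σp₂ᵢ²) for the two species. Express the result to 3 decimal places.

Σ p₁ᵢp₂ᵢ = 0.0104 + 0.0544 + 0.1080 + 0.0147 = 0.1875
Σp_1ᵢ² = 0.02² + 0.32² + 0.45² + 0.21² = 0.0004 + 0.1024 + 0.2025 + 0.0441 = 0.3494
Σp_2ᵢ² = 0.52² + 0.17² + 0.24² + 0.07² = 0.2704 + 0.0289 + 0.0576 + 0.0049 = 0.3618
O = 0.1875 / √(0.3494 × 0.3618) = 0.1875 / 0.355546 = 0.52736

0.527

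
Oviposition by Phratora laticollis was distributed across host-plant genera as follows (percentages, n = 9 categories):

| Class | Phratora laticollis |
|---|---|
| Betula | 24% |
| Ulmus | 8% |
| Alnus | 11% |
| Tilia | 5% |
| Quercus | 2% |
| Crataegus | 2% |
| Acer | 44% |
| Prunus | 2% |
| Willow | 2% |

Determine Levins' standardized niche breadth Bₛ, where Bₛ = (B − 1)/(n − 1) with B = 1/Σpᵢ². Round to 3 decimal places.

0.332

Convert percentages to proportions (divide by 100).
Σpᵢ² = 0.24² + 0.08² + 0.11² + 0.05² + 0.02² + 0.02² + 0.44² + 0.02² + 0.02² = 0.0576 + 0.0064 + 0.0121 + 0.0025 + 0.0004 + 0.0004 + 0.1936 + 0.0004 + 0.0004 = 0.2738
B = 1 / 0.2738 = 3.65230
Bₛ = (B − 1)/(n − 1) = (3.65230 − 1)/(9 − 1) = 2.65230/8 = 0.33154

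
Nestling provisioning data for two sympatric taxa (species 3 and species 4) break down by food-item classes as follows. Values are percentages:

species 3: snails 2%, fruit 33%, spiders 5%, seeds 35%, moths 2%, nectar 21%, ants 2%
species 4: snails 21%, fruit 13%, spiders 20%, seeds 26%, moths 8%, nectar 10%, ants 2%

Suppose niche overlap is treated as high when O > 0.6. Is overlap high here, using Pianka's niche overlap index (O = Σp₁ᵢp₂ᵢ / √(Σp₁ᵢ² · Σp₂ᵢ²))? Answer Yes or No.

Convert percentages to proportions (divide by 100).
Σ p₁ᵢp₂ᵢ = 0.0042 + 0.0429 + 0.0100 + 0.0910 + 0.0016 + 0.0210 + 0.0004 = 0.1711
Σp_1ᵢ² = 0.02² + 0.33² + 0.05² + 0.35² + 0.02² + 0.21² + 0.02² = 0.0004 + 0.1089 + 0.0025 + 0.1225 + 0.0004 + 0.0441 + 0.0004 = 0.2792
Σp_2ᵢ² = 0.21² + 0.13² + 0.20² + 0.26² + 0.08² + 0.10² + 0.02² = 0.0441 + 0.0169 + 0.0400 + 0.0676 + 0.0064 + 0.0100 + 0.0004 = 0.1854
O = 0.1711 / √(0.2792 × 0.1854) = 0.1711 / 0.22752 = 0.7520
O = 0.7520 > 0.6 → Yes.

Yes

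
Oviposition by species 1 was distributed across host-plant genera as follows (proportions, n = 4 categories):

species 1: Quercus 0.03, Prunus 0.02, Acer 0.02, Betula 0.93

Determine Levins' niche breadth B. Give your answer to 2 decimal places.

Σpᵢ² = 0.03² + 0.02² + 0.02² + 0.93² = 0.0009 + 0.0004 + 0.0004 + 0.8649 = 0.8666
B = 1 / 0.8666 = 1.1539

1.15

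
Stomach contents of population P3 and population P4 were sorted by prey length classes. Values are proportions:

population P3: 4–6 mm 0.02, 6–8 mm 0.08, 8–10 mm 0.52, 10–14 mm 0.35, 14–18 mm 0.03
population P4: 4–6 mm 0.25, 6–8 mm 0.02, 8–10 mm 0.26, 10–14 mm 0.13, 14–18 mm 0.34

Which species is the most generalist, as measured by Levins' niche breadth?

Σp_P3ᵢ² = 0.02² + 0.08² + 0.52² + 0.35² + 0.03² = 0.0004 + 0.0064 + 0.2704 + 0.1225 + 0.0009 = 0.4006
B_P3 = 1 / 0.4006 = 2.4963
Σp_P4ᵢ² = 0.25² + 0.02² + 0.26² + 0.13² + 0.34² = 0.0625 + 0.0004 + 0.0676 + 0.0169 + 0.1156 = 0.2630
B_P4 = 1 / 0.2630 = 3.8023
Highest B → broadest niche (most generalist): population P4 (B = 3.80).

population P4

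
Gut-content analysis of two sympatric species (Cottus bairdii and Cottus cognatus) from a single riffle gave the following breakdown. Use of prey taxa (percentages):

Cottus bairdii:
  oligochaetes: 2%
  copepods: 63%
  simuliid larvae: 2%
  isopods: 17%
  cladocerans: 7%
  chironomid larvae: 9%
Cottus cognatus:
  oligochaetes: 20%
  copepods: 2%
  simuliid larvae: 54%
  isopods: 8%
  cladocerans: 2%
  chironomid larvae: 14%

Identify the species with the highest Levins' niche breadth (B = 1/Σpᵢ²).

Cottus cognatus

Convert percentages to proportions (divide by 100).
Σp_bairᵢ² = 0.02² + 0.63² + 0.02² + 0.17² + 0.07² + 0.09² = 0.0004 + 0.3969 + 0.0004 + 0.0289 + 0.0049 + 0.0081 = 0.4396
B_bair = 1 / 0.4396 = 2.2748
Σp_cognᵢ² = 0.20² + 0.02² + 0.54² + 0.08² + 0.02² + 0.14² = 0.0400 + 0.0004 + 0.2916 + 0.0064 + 0.0004 + 0.0196 = 0.3584
B_cogn = 1 / 0.3584 = 2.7902
Highest B → broadest niche (most generalist): Cottus cognatus (B = 2.79).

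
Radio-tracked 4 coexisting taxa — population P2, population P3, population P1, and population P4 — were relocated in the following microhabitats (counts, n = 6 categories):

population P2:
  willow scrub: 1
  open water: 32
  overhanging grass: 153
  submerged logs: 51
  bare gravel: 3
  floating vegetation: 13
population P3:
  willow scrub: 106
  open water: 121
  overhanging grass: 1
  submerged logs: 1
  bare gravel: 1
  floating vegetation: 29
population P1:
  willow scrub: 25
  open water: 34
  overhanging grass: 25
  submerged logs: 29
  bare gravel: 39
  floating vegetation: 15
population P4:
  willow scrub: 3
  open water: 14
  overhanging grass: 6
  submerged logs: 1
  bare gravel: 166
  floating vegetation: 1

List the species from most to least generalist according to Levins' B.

Proportions for population P2 (n=253): 1/253=0.0040, 32/253=0.1265, 153/253=0.6047, 51/253=0.2016, 3/253=0.0119, 13/253=0.0514
Proportions for population P3 (n=259): 106/259=0.4093, 121/259=0.4672, 1/259=0.0039, 1/259=0.0039, 1/259=0.0039, 29/259=0.1120
Proportions for population P1 (n=167): 25/167=0.1497, 34/167=0.2036, 25/167=0.1497, 29/167=0.1737, 39/167=0.2335, 15/167=0.0898
Proportions for population P4 (n=191): 3/191=0.0157, 14/191=0.0733, 6/191=0.0314, 1/191=0.0052, 166/191=0.8691, 1/191=0.0052
Σp_P2ᵢ² = 0.0040² + 0.1265² + 0.6047² + 0.2016² + 0.0119² + 0.0514² = 0.000016 + 0.016002 + 0.365662 + 0.040643 + 0.000142 + 0.002642 = 0.425107
B_P2 = 1 / 0.425107 = 2.3523
Σp_P3ᵢ² = 0.4093² + 0.4672² + 0.0039² + 0.0039² + 0.0039² + 0.1120² = 0.167526 + 0.218276 + 0.000015 + 0.000015 + 0.000015 + 0.012544 = 0.398391
B_P3 = 1 / 0.398391 = 2.5101
Σp_P1ᵢ² = 0.1497² + 0.2036² + 0.1497² + 0.1737² + 0.2335² + 0.0898² = 0.022410 + 0.041453 + 0.022410 + 0.030172 + 0.054522 + 0.008064 = 0.179031
B_P1 = 1 / 0.179031 = 5.5856
Σp_P4ᵢ² = 0.0157² + 0.0733² + 0.0314² + 0.0052² + 0.8691² + 0.0052² = 0.000246 + 0.005373 + 0.000986 + 0.000027 + 0.755335 + 0.000027 = 0.761994
B_P4 = 1 / 0.761994 = 1.3123
Ranking by B (broadest → narrowest): population P1 (5.59) > population P3 (2.51) > population P2 (2.35) > population P4 (1.31)

population P1 > population P3 > population P2 > population P4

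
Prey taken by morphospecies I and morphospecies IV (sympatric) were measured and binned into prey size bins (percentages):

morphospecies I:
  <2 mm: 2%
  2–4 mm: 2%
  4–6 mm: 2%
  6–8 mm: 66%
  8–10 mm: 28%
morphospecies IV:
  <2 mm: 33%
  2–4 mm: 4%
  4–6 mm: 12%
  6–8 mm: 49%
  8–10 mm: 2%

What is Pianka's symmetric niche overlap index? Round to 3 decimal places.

0.781

Convert percentages to proportions (divide by 100).
Σ p₁ᵢp₂ᵢ = 0.0066 + 0.0008 + 0.0024 + 0.3234 + 0.0056 = 0.3388
Σp_1ᵢ² = 0.02² + 0.02² + 0.02² + 0.66² + 0.28² = 0.0004 + 0.0004 + 0.0004 + 0.4356 + 0.0784 = 0.5152
Σp_2ᵢ² = 0.33² + 0.04² + 0.12² + 0.49² + 0.02² = 0.1089 + 0.0016 + 0.0144 + 0.2401 + 0.0004 = 0.3654
O = 0.3388 / √(0.5152 × 0.3654) = 0.3388 / 0.433883 = 0.78086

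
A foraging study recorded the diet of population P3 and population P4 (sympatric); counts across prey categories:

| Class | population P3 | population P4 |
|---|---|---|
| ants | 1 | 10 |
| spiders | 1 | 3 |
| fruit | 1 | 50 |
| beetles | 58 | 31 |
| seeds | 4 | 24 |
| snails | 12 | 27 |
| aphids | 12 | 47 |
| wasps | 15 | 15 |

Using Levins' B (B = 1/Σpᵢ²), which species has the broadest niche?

Proportions for population P3 (n=104): 1/104=0.0096, 1/104=0.0096, 1/104=0.0096, 58/104=0.5577, 4/104=0.0385, 12/104=0.1154, 12/104=0.1154, 15/104=0.1442
Proportions for population P4 (n=207): 10/207=0.0483, 3/207=0.0145, 50/207=0.2415, 31/207=0.1498, 24/207=0.1159, 27/207=0.1304, 47/207=0.2271, 15/207=0.0725
Σp_P3ᵢ² = 0.0096² + 0.0096² + 0.0096² + 0.5577² + 0.0385² + 0.1154² + 0.1154² + 0.1442² = 0.000092 + 0.000092 + 0.000092 + 0.311029 + 0.001482 + 0.013317 + 0.013317 + 0.020794 = 0.360215
B_P3 = 1 / 0.360215 = 2.7761
Σp_P4ᵢ² = 0.0483² + 0.0145² + 0.2415² + 0.1498² + 0.1159² + 0.1304² + 0.2271² + 0.0725² = 0.002333 + 0.000210 + 0.058322 + 0.022440 + 0.013433 + 0.017004 + 0.051574 + 0.005256 = 0.170572
B_P4 = 1 / 0.170572 = 5.8626
Highest B → broadest niche (most generalist): population P4 (B = 5.86).

population P4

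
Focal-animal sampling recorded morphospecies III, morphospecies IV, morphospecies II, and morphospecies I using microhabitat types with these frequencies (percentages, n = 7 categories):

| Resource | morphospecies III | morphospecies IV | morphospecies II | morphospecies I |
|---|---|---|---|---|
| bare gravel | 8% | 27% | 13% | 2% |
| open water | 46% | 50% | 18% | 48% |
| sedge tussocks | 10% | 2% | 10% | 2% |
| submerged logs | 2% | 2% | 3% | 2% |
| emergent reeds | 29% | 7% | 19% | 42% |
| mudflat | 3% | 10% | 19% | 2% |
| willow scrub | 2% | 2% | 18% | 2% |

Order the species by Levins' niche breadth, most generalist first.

Convert percentages to proportions (divide by 100).
Σp_IIIᵢ² = 0.08² + 0.46² + 0.10² + 0.02² + 0.29² + 0.03² + 0.02² = 0.0064 + 0.2116 + 0.0100 + 0.0004 + 0.0841 + 0.0009 + 0.0004 = 0.3138
B_III = 1 / 0.3138 = 3.1867
Σp_IVᵢ² = 0.27² + 0.50² + 0.02² + 0.02² + 0.07² + 0.10² + 0.02² = 0.0729 + 0.2500 + 0.0004 + 0.0004 + 0.0049 + 0.0100 + 0.0004 = 0.3390
B_IV = 1 / 0.3390 = 2.9499
Σp_IIᵢ² = 0.13² + 0.18² + 0.10² + 0.03² + 0.19² + 0.19² + 0.18² = 0.0169 + 0.0324 + 0.0100 + 0.0009 + 0.0361 + 0.0361 + 0.0324 = 0.1648
B_II = 1 / 0.1648 = 6.0680
Σp_Iᵢ² = 0.02² + 0.48² + 0.02² + 0.02² + 0.42² + 0.02² + 0.02² = 0.0004 + 0.2304 + 0.0004 + 0.0004 + 0.1764 + 0.0004 + 0.0004 = 0.4088
B_I = 1 / 0.4088 = 2.4462
Ranking by B (broadest → narrowest): morphospecies II (6.07) > morphospecies III (3.19) > morphospecies IV (2.95) > morphospecies I (2.45)

morphospecies II > morphospecies III > morphospecies IV > morphospecies I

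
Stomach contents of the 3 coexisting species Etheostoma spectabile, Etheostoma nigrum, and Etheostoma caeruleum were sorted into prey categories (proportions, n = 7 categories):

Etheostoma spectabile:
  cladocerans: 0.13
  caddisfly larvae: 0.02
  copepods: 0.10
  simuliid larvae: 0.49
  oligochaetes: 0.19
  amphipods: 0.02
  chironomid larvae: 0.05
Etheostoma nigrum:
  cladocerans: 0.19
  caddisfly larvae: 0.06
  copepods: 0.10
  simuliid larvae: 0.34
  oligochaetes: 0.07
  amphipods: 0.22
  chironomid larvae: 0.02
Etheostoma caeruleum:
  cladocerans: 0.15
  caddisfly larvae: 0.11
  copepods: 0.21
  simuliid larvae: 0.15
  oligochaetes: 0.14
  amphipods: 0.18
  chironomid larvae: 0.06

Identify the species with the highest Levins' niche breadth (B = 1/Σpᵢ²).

Etheostoma caeruleum

Σp_specᵢ² = 0.13² + 0.02² + 0.10² + 0.49² + 0.19² + 0.02² + 0.05² = 0.0169 + 0.0004 + 0.0100 + 0.2401 + 0.0361 + 0.0004 + 0.0025 = 0.3064
B_spec = 1 / 0.3064 = 3.2637
Σp_nigrᵢ² = 0.19² + 0.06² + 0.10² + 0.34² + 0.07² + 0.22² + 0.02² = 0.0361 + 0.0036 + 0.0100 + 0.1156 + 0.0049 + 0.0484 + 0.0004 = 0.2190
B_nigr = 1 / 0.2190 = 4.5662
Σp_caerᵢ² = 0.15² + 0.11² + 0.21² + 0.15² + 0.14² + 0.18² + 0.06² = 0.0225 + 0.0121 + 0.0441 + 0.0225 + 0.0196 + 0.0324 + 0.0036 = 0.1568
B_caer = 1 / 0.1568 = 6.3776
Highest B → broadest niche (most generalist): Etheostoma caeruleum (B = 6.38).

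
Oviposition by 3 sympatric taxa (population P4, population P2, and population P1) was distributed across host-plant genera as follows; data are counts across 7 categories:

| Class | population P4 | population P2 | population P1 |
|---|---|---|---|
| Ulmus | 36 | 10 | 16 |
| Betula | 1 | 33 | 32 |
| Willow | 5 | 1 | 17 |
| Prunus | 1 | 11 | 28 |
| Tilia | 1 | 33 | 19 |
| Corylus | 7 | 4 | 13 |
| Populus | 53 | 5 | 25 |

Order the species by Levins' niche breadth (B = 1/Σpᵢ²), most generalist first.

population P1 > population P2 > population P4

Proportions for population P4 (n=104): 36/104=0.3462, 1/104=0.0096, 5/104=0.0481, 1/104=0.0096, 1/104=0.0096, 7/104=0.0673, 53/104=0.5096
Proportions for population P2 (n=97): 10/97=0.1031, 33/97=0.3402, 1/97=0.0103, 11/97=0.1134, 33/97=0.3402, 4/97=0.0412, 5/97=0.0515
Proportions for population P1 (n=150): 16/150=0.1067, 32/150=0.2133, 17/150=0.1133, 28/150=0.1867, 19/150=0.1267, 13/150=0.0867, 25/150=0.1667
Σp_P4ᵢ² = 0.3462² + 0.0096² + 0.0481² + 0.0096² + 0.0096² + 0.0673² + 0.5096² = 0.119854 + 0.000092 + 0.002314 + 0.000092 + 0.000092 + 0.004529 + 0.259692 = 0.386665
B_P4 = 1 / 0.386665 = 2.5862
Σp_P2ᵢ² = 0.1031² + 0.3402² + 0.0103² + 0.1134² + 0.3402² + 0.0412² + 0.0515² = 0.010630 + 0.115736 + 0.000106 + 0.012860 + 0.115736 + 0.001697 + 0.002652 = 0.259417
B_P2 = 1 / 0.259417 = 3.8548
Σp_P1ᵢ² = 0.1067² + 0.2133² + 0.1133² + 0.1867² + 0.1267² + 0.0867² + 0.1667² = 0.011385 + 0.045497 + 0.012837 + 0.034857 + 0.016053 + 0.007517 + 0.027789 = 0.155935
B_P1 = 1 / 0.155935 = 6.4129
Ranking by B (broadest → narrowest): population P1 (6.41) > population P2 (3.85) > population P4 (2.59)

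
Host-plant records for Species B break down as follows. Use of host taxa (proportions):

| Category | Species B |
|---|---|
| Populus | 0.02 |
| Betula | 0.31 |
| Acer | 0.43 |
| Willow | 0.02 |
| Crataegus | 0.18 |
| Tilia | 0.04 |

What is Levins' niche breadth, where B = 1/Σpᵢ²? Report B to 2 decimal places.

3.17

Σpᵢ² = 0.02² + 0.31² + 0.43² + 0.02² + 0.18² + 0.04² = 0.0004 + 0.0961 + 0.1849 + 0.0004 + 0.0324 + 0.0016 = 0.3158
B = 1 / 0.3158 = 3.1666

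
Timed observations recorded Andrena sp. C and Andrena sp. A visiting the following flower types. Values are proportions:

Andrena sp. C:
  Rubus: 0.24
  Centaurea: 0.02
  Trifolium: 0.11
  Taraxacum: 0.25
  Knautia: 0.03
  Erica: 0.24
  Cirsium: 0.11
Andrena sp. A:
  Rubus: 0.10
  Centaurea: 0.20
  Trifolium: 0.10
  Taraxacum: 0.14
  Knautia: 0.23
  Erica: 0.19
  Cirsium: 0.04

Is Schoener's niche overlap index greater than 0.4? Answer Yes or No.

Yes

Σ|p₁ᵢ − p₂ᵢ| = 0.14 + 0.18 + 0.01 + 0.11 + 0.20 + 0.05 + 0.07 = 0.76
D = 1 − ½ × 0.76 = 1 − 0.380 = 0.6200
D = 0.6200 > 0.4 → Yes.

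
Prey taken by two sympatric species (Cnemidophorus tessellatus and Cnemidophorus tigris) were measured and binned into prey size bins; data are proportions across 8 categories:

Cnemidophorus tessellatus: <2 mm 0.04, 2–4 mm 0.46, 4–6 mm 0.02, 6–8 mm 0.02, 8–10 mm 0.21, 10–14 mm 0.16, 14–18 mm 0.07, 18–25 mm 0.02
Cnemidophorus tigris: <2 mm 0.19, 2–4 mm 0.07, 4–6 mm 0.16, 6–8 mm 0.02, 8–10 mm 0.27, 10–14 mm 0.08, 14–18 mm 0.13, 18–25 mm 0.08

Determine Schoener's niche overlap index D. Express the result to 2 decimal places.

0.53

Σ|p₁ᵢ − p₂ᵢ| = 0.15 + 0.39 + 0.14 + 0.00 + 0.06 + 0.08 + 0.06 + 0.06 = 0.94
D = 1 − ½ × 0.94 = 1 − 0.470 = 0.5300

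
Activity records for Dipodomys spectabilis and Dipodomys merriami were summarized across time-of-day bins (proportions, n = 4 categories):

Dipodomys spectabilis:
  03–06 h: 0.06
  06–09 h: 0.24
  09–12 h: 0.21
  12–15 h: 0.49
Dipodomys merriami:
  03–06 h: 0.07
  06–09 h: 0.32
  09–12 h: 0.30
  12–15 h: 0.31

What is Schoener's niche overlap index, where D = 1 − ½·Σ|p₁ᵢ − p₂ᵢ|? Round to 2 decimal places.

0.82

Σ|p₁ᵢ − p₂ᵢ| = 0.01 + 0.08 + 0.09 + 0.18 = 0.36
D = 1 − ½ × 0.36 = 1 − 0.180 = 0.8200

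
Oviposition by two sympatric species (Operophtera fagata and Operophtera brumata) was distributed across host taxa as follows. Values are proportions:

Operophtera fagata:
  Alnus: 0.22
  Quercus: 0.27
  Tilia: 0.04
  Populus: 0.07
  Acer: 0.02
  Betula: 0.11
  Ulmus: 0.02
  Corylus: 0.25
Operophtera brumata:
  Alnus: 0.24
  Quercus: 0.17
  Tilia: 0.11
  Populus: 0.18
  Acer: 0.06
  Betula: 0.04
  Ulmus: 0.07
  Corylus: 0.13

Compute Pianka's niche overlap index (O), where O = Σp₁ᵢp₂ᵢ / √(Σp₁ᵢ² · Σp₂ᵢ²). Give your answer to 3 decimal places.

Σ p₁ᵢp₂ᵢ = 0.0528 + 0.0459 + 0.0044 + 0.0126 + 0.0012 + 0.0044 + 0.0014 + 0.0325 = 0.1552
Σp_1ᵢ² = 0.22² + 0.27² + 0.04² + 0.07² + 0.02² + 0.11² + 0.02² + 0.25² = 0.0484 + 0.0729 + 0.0016 + 0.0049 + 0.0004 + 0.0121 + 0.0004 + 0.0625 = 0.2032
Σp_2ᵢ² = 0.24² + 0.17² + 0.11² + 0.18² + 0.06² + 0.04² + 0.07² + 0.13² = 0.0576 + 0.0289 + 0.0121 + 0.0324 + 0.0036 + 0.0016 + 0.0049 + 0.0169 = 0.1580
O = 0.1552 / √(0.2032 × 0.1580) = 0.1552 / 0.179180 = 0.86617

0.866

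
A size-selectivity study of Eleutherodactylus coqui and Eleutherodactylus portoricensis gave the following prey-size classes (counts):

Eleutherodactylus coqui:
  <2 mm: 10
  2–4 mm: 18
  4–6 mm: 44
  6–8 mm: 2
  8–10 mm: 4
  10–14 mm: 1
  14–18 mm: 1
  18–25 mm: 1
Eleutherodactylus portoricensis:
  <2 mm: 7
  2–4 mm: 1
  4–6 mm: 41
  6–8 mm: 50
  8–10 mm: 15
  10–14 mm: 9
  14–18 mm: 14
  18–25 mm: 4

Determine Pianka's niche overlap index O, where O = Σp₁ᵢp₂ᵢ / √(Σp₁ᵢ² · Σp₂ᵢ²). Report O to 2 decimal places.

Proportions for Eleutherodactylus coqui (n=81): 10/81=0.1235, 18/81=0.2222, 44/81=0.5432, 2/81=0.0247, 4/81=0.0494, 1/81=0.0123, 1/81=0.0123, 1/81=0.0123
Proportions for Eleutherodactylus portoricensis (n=141): 7/141=0.0496, 1/141=0.0071, 41/141=0.2908, 50/141=0.3546, 15/141=0.1064, 9/141=0.0638, 14/141=0.0993, 4/141=0.0284
Σ p₁ᵢp₂ᵢ = 0.006126 + 0.001578 + 0.157963 + 0.008759 + 0.005256 + 0.000785 + 0.001221 + 0.000349 = 0.182037
Σp_1ᵢ² = 0.1235² + 0.2222² + 0.5432² + 0.0247² + 0.0494² + 0.0123² + 0.0123² + 0.0123² = 0.015252 + 0.049373 + 0.295066 + 0.000610 + 0.002440 + 0.000151 + 0.000151 + 0.000151 = 0.363194
Σp_2ᵢ² = 0.0496² + 0.0071² + 0.2908² + 0.3546² + 0.1064² + 0.0638² + 0.0993² + 0.0284² = 0.002460 + 0.000050 + 0.084565 + 0.125741 + 0.011321 + 0.004070 + 0.009860 + 0.000807 = 0.238874
O = 0.182037 / √(0.363194 × 0.238874) = 0.182037 / 0.2945464 = 0.6180

0.62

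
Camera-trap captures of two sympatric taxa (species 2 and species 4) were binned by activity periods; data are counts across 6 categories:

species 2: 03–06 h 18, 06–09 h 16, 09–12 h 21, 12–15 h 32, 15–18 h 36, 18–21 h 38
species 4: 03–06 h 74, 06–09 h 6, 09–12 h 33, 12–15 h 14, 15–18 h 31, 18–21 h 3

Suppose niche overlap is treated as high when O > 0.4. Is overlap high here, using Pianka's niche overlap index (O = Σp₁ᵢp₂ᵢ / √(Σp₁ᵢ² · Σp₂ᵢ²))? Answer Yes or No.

Proportions for species 2 (n=161): 18/161=0.1118, 16/161=0.0994, 21/161=0.1304, 32/161=0.1988, 36/161=0.2236, 38/161=0.2360
Proportions for species 4 (n=161): 74/161=0.4596, 6/161=0.0373, 33/161=0.2050, 14/161=0.0870, 31/161=0.1925, 3/161=0.0186
Σ p₁ᵢp₂ᵢ = 0.051383 + 0.003708 + 0.026732 + 0.017296 + 0.043043 + 0.004390 = 0.146552
Σp_1ᵢ² = 0.1118² + 0.0994² + 0.1304² + 0.1988² + 0.2236² + 0.2360² = 0.012499 + 0.009880 + 0.017004 + 0.039521 + 0.049997 + 0.055696 = 0.184597
Σp_2ᵢ² = 0.4596² + 0.0373² + 0.2050² + 0.0870² + 0.1925² + 0.0186² = 0.211232 + 0.001391 + 0.042025 + 0.007569 + 0.037056 + 0.000346 = 0.299619
O = 0.146552 / √(0.184597 × 0.299619) = 0.146552 / 0.2351782 = 0.6232
O = 0.6232 > 0.4 → Yes.

Yes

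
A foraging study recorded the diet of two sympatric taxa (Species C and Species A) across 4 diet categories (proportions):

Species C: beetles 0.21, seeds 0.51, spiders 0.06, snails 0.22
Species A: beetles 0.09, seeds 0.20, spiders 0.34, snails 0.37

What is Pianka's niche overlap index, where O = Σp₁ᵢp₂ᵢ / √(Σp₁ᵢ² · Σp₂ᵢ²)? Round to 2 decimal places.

Σ p₁ᵢp₂ᵢ = 0.0189 + 0.1020 + 0.0204 + 0.0814 = 0.2227
Σp_1ᵢ² = 0.21² + 0.51² + 0.06² + 0.22² = 0.0441 + 0.2601 + 0.0036 + 0.0484 = 0.3562
Σp_2ᵢ² = 0.09² + 0.20² + 0.34² + 0.37² = 0.0081 + 0.0400 + 0.1156 + 0.1369 = 0.3006
O = 0.2227 / √(0.3562 × 0.3006) = 0.2227 / 0.32722 = 0.6806

0.68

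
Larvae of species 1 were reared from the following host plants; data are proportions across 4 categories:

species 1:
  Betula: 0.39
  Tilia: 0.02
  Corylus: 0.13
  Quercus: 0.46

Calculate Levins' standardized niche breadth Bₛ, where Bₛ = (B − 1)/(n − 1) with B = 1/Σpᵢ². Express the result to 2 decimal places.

Σpᵢ² = 0.39² + 0.02² + 0.13² + 0.46² = 0.1521 + 0.0004 + 0.0169 + 0.2116 = 0.3810
B = 1 / 0.3810 = 2.6247
Bₛ = (B − 1)/(n − 1) = (2.6247 − 1)/(4 − 1) = 1.6247/3 = 0.5416

0.54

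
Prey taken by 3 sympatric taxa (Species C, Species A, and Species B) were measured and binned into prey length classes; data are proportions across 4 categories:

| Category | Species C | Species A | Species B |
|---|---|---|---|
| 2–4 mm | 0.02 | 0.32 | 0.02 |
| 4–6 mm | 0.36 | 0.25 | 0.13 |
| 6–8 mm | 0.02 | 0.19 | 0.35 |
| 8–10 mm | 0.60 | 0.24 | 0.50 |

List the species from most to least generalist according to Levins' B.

Σp_Cᵢ² = 0.02² + 0.36² + 0.02² + 0.60² = 0.0004 + 0.1296 + 0.0004 + 0.3600 = 0.4904
B_C = 1 / 0.4904 = 2.0392
Σp_Aᵢ² = 0.32² + 0.25² + 0.19² + 0.24² = 0.1024 + 0.0625 + 0.0361 + 0.0576 = 0.2586
B_A = 1 / 0.2586 = 3.8670
Σp_Bᵢ² = 0.02² + 0.13² + 0.35² + 0.50² = 0.0004 + 0.0169 + 0.1225 + 0.2500 = 0.3898
B_B = 1 / 0.3898 = 2.5654
Ranking by B (broadest → narrowest): Species A (3.87) > Species B (2.57) > Species C (2.04)

Species A > Species B > Species C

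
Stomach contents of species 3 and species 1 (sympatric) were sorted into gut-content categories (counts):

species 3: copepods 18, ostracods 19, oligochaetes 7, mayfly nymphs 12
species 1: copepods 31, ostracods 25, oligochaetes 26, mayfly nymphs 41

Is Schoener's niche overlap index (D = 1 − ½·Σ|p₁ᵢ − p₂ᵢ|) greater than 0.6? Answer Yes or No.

Proportions for species 3 (n=56): 18/56=0.3214, 19/56=0.3393, 7/56=0.1250, 12/56=0.2143
Proportions for species 1 (n=123): 31/123=0.2520, 25/123=0.2033, 26/123=0.2114, 41/123=0.3333
Σ|p₁ᵢ − p₂ᵢ| = 0.0694 + 0.1360 + 0.0864 + 0.1190 = 0.4108
D = 1 − ½ × 0.4108 = 1 − 0.20540 = 0.79460
D = 0.79460 > 0.6 → Yes.

Yes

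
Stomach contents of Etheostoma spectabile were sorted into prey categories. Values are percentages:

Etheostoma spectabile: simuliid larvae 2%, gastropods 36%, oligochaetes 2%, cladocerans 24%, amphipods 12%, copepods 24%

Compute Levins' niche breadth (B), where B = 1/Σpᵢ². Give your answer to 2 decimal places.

3.85

Convert percentages to proportions (divide by 100).
Σpᵢ² = 0.02² + 0.36² + 0.02² + 0.24² + 0.12² + 0.24² = 0.0004 + 0.1296 + 0.0004 + 0.0576 + 0.0144 + 0.0576 = 0.2600
B = 1 / 0.2600 = 3.8462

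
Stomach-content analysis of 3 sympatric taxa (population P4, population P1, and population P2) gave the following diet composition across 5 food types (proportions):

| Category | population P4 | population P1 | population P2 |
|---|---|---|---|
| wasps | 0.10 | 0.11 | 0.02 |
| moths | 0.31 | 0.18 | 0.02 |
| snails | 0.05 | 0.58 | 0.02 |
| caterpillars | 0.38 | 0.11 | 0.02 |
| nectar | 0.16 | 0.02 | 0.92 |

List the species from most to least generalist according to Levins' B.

Σp_P4ᵢ² = 0.10² + 0.31² + 0.05² + 0.38² + 0.16² = 0.0100 + 0.0961 + 0.0025 + 0.1444 + 0.0256 = 0.2786
B_P4 = 1 / 0.2786 = 3.5894
Σp_P1ᵢ² = 0.11² + 0.18² + 0.58² + 0.11² + 0.02² = 0.0121 + 0.0324 + 0.3364 + 0.0121 + 0.0004 = 0.3934
B_P1 = 1 / 0.3934 = 2.5419
Σp_P2ᵢ² = 0.02² + 0.02² + 0.02² + 0.02² + 0.92² = 0.0004 + 0.0004 + 0.0004 + 0.0004 + 0.8464 = 0.8480
B_P2 = 1 / 0.8480 = 1.1792
Ranking by B (broadest → narrowest): population P4 (3.59) > population P1 (2.54) > population P2 (1.18)

population P4 > population P1 > population P2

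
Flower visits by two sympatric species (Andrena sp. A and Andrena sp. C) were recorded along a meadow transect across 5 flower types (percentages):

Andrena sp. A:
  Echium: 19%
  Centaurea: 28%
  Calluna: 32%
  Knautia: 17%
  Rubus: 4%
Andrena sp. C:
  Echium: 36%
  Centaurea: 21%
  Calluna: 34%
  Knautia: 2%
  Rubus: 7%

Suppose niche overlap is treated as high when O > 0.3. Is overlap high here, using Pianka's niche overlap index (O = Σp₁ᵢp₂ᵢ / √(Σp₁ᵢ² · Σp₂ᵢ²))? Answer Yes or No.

Yes

Convert percentages to proportions (divide by 100).
Σ p₁ᵢp₂ᵢ = 0.0684 + 0.0588 + 0.1088 + 0.0034 + 0.0028 = 0.2422
Σp_1ᵢ² = 0.19² + 0.28² + 0.32² + 0.17² + 0.04² = 0.0361 + 0.0784 + 0.1024 + 0.0289 + 0.0016 = 0.2474
Σp_2ᵢ² = 0.36² + 0.21² + 0.34² + 0.02² + 0.07² = 0.1296 + 0.0441 + 0.1156 + 0.0004 + 0.0049 = 0.2946
O = 0.2422 / √(0.2474 × 0.2946) = 0.2422 / 0.26997 = 0.8971
O = 0.8971 > 0.3 → Yes.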